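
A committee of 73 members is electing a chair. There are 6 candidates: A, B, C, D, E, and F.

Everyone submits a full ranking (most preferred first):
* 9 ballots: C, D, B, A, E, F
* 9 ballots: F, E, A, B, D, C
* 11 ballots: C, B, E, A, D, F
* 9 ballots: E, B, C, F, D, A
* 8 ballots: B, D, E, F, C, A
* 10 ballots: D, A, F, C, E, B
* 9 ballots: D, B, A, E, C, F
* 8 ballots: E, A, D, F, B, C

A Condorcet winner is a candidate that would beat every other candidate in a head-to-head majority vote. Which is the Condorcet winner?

B vs A: 46–27
B vs C: 43–30
B vs D: 37–36
B vs E: 37–36
B vs F: 46–27
B beats every other candidate.

B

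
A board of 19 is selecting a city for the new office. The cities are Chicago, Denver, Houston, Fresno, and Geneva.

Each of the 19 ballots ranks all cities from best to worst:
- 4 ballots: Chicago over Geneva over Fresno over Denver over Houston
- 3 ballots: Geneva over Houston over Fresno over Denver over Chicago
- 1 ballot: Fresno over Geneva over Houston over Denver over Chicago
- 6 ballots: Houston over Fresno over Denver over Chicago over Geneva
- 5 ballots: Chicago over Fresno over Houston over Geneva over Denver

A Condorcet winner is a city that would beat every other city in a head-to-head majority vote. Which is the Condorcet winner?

Fresno vs Chicago: 10–9
Fresno vs Denver: 19–0
Fresno vs Houston: 10–9
Fresno vs Geneva: 12–7
Fresno beats every other city.

Fresno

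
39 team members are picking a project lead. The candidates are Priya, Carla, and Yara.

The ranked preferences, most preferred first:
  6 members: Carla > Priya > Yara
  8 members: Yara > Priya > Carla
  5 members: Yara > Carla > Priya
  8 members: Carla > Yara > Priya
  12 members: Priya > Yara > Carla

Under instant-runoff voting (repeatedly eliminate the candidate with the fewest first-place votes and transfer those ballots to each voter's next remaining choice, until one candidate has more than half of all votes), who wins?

Yara

Round 1: Priya 12, Carla 14, Yara 13. Priya eliminated.
Round 2: Carla 14, Yara 25. Yara has a majority (≥20).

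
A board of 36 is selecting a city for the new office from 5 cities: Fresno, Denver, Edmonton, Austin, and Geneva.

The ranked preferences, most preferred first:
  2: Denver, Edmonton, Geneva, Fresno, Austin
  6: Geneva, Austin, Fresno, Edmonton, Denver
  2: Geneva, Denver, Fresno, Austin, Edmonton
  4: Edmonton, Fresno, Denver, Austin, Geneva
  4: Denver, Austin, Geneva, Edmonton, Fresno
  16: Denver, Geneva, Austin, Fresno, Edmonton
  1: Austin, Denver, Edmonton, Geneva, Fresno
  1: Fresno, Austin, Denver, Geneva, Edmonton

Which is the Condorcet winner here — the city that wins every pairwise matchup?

Denver

Denver vs Fresno: 25–11
Denver vs Edmonton: 26–10
Denver vs Austin: 28–8
Denver vs Geneva: 28–8
Denver beats every other city.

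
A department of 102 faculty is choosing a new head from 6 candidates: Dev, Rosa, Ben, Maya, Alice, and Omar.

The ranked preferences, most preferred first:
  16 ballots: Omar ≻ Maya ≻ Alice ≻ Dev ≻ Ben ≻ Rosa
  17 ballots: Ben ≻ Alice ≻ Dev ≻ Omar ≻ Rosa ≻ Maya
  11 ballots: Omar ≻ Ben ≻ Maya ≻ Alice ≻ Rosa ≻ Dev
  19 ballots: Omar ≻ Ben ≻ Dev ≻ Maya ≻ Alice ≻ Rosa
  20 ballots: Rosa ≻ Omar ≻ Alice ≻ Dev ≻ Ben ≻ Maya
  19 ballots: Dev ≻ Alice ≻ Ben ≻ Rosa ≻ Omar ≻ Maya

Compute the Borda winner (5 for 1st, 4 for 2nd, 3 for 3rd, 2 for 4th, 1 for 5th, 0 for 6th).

Omar

Dev: 16×2 + 17×3 + 11×0 + 19×3 + 20×2 + 19×5 = 275
Rosa: 16×0 + 17×1 + 11×1 + 19×0 + 20×5 + 19×2 = 166
Ben: 16×1 + 17×5 + 11×4 + 19×4 + 20×1 + 19×3 = 298
Maya: 16×4 + 17×0 + 11×3 + 19×2 + 20×0 + 19×0 = 135
Alice: 16×3 + 17×4 + 11×2 + 19×1 + 20×3 + 19×4 = 293
Omar: 16×5 + 17×2 + 11×5 + 19×5 + 20×4 + 19×1 = 363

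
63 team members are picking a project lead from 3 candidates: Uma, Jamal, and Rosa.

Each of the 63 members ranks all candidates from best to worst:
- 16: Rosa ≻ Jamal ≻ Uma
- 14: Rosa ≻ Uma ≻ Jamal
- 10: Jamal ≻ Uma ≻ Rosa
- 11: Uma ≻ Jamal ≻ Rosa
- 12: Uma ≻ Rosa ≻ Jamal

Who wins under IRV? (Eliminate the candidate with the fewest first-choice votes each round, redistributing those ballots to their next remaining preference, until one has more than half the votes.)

Round 1: Uma 23, Jamal 10, Rosa 30. Jamal eliminated.
Round 2: Uma 33, Rosa 30. Uma has a majority (≥32).

Uma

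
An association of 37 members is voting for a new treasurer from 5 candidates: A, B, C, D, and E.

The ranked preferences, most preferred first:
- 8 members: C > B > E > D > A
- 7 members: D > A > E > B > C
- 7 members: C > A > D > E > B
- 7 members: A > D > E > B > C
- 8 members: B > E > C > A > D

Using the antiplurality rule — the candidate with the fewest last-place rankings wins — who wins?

Last-place votes: A 8, B 7, C 14, D 8, E 0.

E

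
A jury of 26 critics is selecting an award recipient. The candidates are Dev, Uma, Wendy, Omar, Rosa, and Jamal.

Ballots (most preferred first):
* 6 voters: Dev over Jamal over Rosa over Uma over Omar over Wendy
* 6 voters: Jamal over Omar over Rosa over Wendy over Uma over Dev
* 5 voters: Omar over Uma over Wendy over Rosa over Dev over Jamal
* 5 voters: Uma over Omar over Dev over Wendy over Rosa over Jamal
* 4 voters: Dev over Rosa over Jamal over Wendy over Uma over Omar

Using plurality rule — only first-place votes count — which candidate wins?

Dev

First-place votes: Dev 10, Uma 5, Wendy 0, Omar 5, Rosa 0, Jamal 6.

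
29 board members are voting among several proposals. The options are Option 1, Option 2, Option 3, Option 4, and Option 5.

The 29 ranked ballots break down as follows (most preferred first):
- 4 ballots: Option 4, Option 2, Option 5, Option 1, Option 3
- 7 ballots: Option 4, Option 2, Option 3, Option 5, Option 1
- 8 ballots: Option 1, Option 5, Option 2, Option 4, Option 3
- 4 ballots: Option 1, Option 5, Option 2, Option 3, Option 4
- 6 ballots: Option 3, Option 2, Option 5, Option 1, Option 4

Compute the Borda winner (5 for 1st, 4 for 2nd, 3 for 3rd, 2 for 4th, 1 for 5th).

Option 2

Option 1: 4×2 + 7×1 + 8×5 + 4×5 + 6×2 = 87
Option 2: 4×4 + 7×4 + 8×3 + 4×3 + 6×4 = 104
Option 3: 4×1 + 7×3 + 8×1 + 4×2 + 6×5 = 71
Option 4: 4×5 + 7×5 + 8×2 + 4×1 + 6×1 = 81
Option 5: 4×3 + 7×2 + 8×4 + 4×4 + 6×3 = 92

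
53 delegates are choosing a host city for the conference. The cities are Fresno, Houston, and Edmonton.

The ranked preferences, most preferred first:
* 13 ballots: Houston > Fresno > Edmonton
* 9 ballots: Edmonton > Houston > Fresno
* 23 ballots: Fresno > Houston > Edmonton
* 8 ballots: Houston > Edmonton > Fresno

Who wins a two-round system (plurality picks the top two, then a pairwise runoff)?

Houston

Round 1 first-place votes: Fresno 23, Houston 21, Edmonton 9. Fresno and Houston advance.
Runoff: Fresno is ranked above Houston on 23 ballots, Houston above Fresno on 30.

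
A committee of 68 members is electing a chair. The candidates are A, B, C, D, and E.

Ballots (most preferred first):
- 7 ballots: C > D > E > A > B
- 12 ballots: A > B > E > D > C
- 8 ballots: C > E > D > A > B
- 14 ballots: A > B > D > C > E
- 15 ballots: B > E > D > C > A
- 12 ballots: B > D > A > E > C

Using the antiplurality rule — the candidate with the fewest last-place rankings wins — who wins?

Last-place votes: A 15, B 15, C 24, D 0, E 14.

D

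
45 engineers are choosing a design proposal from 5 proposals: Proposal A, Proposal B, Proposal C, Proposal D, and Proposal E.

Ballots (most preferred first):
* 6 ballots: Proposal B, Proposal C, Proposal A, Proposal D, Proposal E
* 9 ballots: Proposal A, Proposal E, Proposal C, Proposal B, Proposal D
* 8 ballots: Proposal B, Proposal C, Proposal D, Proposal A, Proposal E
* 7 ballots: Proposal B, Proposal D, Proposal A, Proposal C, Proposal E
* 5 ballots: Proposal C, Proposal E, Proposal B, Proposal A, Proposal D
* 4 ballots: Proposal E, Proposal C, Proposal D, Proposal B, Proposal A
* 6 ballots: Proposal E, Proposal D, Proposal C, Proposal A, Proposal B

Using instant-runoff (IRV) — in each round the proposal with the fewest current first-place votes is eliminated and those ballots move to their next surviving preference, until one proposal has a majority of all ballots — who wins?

Round 1: Proposal A 9, Proposal B 21, Proposal C 5, Proposal D 0, Proposal E 10. Proposal D eliminated.
Round 2: Proposal A 9, Proposal B 21, Proposal C 5, Proposal E 10. Proposal C eliminated.
Round 3: Proposal A 9, Proposal B 21, Proposal E 15. Proposal A eliminated.
Round 4: Proposal B 21, Proposal E 24. Proposal E has a majority (≥23).

Proposal E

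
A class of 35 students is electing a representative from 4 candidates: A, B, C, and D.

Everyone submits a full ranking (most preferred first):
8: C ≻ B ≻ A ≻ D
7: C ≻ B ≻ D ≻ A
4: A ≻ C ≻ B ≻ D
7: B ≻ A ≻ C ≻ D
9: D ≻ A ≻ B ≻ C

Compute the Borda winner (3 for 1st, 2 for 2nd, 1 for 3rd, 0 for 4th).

A: 8×1 + 7×0 + 4×3 + 7×2 + 9×2 = 52
B: 8×2 + 7×2 + 4×1 + 7×3 + 9×1 = 64
C: 8×3 + 7×3 + 4×2 + 7×1 + 9×0 = 60
D: 8×0 + 7×1 + 4×0 + 7×0 + 9×3 = 34

B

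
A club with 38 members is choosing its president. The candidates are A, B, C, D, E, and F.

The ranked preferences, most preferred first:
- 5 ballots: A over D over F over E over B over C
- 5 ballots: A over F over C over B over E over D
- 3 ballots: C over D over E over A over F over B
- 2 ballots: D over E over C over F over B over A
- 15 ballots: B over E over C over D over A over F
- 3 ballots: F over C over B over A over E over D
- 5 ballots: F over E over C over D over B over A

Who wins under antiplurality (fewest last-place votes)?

Last-place votes: A 7, B 3, C 5, D 8, E 0, F 15.

E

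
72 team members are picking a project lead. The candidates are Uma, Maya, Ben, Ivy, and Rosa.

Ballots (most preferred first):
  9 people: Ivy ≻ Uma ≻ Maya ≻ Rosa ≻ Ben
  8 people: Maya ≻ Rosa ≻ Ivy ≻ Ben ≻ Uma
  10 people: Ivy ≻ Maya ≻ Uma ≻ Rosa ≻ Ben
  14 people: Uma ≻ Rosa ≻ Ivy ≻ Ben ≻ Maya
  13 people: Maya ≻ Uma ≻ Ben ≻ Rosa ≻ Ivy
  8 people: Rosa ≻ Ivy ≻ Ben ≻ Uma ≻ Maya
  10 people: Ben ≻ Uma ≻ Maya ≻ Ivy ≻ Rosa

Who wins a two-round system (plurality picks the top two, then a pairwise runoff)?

Ivy

Round 1 first-place votes: Uma 14, Maya 21, Ben 10, Ivy 19, Rosa 8. Maya and Ivy advance.
Runoff: Maya is ranked above Ivy on 31 ballots, Ivy above Maya on 41.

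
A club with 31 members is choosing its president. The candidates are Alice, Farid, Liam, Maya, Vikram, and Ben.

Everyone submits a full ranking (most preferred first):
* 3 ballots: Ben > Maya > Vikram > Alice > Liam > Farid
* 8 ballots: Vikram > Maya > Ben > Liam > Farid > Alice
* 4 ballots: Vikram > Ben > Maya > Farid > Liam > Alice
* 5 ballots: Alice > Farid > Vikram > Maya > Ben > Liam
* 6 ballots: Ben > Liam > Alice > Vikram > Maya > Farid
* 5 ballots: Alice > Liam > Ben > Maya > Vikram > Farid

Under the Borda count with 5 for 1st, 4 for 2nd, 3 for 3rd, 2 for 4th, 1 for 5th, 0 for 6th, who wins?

Alice: 3×2 + 8×0 + 4×0 + 5×5 + 6×3 + 5×5 = 74
Farid: 3×0 + 8×1 + 4×2 + 5×4 + 6×0 + 5×0 = 36
Liam: 3×1 + 8×2 + 4×1 + 5×0 + 6×4 + 5×4 = 67
Maya: 3×4 + 8×4 + 4×3 + 5×2 + 6×1 + 5×2 = 82
Vikram: 3×3 + 8×5 + 4×5 + 5×3 + 6×2 + 5×1 = 101
Ben: 3×5 + 8×3 + 4×4 + 5×1 + 6×5 + 5×3 = 105

Ben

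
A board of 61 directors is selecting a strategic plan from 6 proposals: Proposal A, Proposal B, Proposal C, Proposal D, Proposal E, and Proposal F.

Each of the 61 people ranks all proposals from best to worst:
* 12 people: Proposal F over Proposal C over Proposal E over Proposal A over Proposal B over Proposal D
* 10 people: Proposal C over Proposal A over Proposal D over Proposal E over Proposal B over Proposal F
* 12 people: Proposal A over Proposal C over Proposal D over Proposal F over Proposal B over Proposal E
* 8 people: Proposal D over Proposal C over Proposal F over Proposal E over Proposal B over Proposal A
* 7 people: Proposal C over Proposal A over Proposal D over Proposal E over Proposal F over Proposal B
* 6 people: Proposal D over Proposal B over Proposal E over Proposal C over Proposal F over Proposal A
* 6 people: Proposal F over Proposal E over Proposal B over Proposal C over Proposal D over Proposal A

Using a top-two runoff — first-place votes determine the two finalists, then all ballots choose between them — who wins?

Round 1 first-place votes: Proposal A 12, Proposal B 0, Proposal C 17, Proposal D 14, Proposal E 0, Proposal F 18. Proposal F and Proposal C advance.
Runoff: Proposal F is ranked above Proposal C on 18 ballots, Proposal C above Proposal F on 43.

Proposal C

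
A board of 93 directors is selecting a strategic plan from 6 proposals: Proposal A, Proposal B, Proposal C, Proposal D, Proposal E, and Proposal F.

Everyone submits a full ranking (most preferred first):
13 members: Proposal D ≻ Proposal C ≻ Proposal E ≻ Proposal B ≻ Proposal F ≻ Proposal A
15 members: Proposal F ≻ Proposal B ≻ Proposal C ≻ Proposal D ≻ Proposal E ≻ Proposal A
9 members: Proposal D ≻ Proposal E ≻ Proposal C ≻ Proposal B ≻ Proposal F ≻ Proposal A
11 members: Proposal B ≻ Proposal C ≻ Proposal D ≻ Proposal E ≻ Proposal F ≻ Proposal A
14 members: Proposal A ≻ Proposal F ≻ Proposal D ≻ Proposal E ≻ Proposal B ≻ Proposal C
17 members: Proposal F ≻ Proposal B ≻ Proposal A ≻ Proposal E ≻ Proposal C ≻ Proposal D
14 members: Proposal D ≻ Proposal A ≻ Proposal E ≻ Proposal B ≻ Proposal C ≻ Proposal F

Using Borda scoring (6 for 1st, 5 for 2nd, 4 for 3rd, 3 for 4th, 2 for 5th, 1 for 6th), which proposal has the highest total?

Proposal D

Proposal A: 13×1 + 15×1 + 9×1 + 11×1 + 14×6 + 17×4 + 14×5 = 270
Proposal B: 13×3 + 15×5 + 9×3 + 11×6 + 14×2 + 17×5 + 14×3 = 362
Proposal C: 13×5 + 15×4 + 9×4 + 11×5 + 14×1 + 17×2 + 14×2 = 292
Proposal D: 13×6 + 15×3 + 9×6 + 11×4 + 14×4 + 17×1 + 14×6 = 378
Proposal E: 13×4 + 15×2 + 9×5 + 11×3 + 14×3 + 17×3 + 14×4 = 309
Proposal F: 13×2 + 15×6 + 9×2 + 11×2 + 14×5 + 17×6 + 14×1 = 342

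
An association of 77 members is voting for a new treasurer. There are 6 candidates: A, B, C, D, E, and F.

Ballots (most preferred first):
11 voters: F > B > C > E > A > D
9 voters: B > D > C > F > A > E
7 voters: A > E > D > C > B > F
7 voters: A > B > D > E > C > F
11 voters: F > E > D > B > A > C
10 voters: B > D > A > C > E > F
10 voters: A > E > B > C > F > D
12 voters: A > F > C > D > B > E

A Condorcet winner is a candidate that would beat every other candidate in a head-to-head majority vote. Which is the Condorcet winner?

B

B vs A: 41–36
B vs C: 58–19
B vs D: 47–30
B vs E: 49–28
B vs F: 43–34
B beats every other candidate.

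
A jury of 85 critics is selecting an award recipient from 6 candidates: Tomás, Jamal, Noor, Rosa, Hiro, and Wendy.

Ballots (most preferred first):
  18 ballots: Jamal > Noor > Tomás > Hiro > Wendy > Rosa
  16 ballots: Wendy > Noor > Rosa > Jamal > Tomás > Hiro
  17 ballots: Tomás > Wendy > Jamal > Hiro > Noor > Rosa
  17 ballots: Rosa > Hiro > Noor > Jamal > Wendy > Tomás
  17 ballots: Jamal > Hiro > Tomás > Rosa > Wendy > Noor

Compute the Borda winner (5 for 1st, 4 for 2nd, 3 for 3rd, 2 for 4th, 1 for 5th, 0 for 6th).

Tomás: 18×3 + 16×1 + 17×5 + 17×0 + 17×3 = 206
Jamal: 18×5 + 16×2 + 17×3 + 17×2 + 17×5 = 292
Noor: 18×4 + 16×4 + 17×1 + 17×3 + 17×0 = 204
Rosa: 18×0 + 16×3 + 17×0 + 17×5 + 17×2 = 167
Hiro: 18×2 + 16×0 + 17×2 + 17×4 + 17×4 = 206
Wendy: 18×1 + 16×5 + 17×4 + 17×1 + 17×1 = 200

Jamal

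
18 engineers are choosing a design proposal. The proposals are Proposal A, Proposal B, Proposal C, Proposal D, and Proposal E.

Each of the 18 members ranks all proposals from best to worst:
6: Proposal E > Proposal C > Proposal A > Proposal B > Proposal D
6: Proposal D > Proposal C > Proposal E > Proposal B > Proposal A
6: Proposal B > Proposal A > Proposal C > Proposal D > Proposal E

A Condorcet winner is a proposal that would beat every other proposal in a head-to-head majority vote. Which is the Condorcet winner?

Proposal C vs Proposal A: 12–6
Proposal C vs Proposal B: 12–6
Proposal C vs Proposal D: 12–6
Proposal C vs Proposal E: 12–6
Proposal C beats every other proposal.

Proposal C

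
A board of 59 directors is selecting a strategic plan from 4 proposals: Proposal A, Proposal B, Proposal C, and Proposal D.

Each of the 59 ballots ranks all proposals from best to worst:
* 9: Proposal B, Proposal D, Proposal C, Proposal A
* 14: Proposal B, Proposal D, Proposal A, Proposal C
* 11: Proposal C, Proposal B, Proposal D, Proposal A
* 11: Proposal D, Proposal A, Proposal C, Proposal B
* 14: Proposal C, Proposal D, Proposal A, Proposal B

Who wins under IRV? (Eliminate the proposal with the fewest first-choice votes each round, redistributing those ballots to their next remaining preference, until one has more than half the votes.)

Round 1: Proposal A 0, Proposal B 23, Proposal C 25, Proposal D 11. Proposal A eliminated.
Round 2: Proposal B 23, Proposal C 25, Proposal D 11. Proposal D eliminated.
Round 3: Proposal B 23, Proposal C 36. Proposal C has a majority (≥30).

Proposal C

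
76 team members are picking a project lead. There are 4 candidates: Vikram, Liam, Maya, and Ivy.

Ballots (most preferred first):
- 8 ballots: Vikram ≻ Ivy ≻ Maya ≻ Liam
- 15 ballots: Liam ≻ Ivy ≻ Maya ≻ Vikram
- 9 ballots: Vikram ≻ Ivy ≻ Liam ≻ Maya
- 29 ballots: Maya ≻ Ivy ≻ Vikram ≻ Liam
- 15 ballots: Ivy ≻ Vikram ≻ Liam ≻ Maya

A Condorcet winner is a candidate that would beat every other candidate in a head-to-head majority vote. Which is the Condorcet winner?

Ivy vs Vikram: 59–17
Ivy vs Liam: 61–15
Ivy vs Maya: 47–29
Ivy beats every other candidate.

Ivy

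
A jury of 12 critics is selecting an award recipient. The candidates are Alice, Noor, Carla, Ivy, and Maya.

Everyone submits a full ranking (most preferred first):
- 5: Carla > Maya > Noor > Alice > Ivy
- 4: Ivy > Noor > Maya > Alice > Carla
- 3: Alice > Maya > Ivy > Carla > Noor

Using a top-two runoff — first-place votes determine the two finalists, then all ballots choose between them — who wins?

Round 1 first-place votes: Alice 3, Noor 0, Carla 5, Ivy 4, Maya 0. Carla and Ivy advance.
Runoff: Carla is ranked above Ivy on 5 ballots, Ivy above Carla on 7.

Ivy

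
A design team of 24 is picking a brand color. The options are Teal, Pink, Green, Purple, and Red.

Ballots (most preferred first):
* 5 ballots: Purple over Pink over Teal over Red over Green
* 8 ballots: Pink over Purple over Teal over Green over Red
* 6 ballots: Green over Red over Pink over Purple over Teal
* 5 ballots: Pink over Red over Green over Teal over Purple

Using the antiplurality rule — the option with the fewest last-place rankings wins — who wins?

Pink

Last-place votes: Teal 6, Pink 0, Green 5, Purple 5, Red 8.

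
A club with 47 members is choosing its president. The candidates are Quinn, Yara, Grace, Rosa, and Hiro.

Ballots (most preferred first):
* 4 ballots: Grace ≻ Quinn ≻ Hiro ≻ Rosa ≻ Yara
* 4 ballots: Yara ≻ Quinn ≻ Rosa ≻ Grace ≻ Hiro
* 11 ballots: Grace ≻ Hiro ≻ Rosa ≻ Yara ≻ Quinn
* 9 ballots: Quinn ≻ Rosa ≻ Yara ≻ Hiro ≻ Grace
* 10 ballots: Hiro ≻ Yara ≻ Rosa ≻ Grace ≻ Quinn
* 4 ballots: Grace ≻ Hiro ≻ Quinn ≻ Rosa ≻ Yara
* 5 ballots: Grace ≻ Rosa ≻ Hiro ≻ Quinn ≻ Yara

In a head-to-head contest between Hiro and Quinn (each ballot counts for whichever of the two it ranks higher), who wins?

Hiro is ranked above Quinn on 30 ballots; Quinn above Hiro on 17.

Hiro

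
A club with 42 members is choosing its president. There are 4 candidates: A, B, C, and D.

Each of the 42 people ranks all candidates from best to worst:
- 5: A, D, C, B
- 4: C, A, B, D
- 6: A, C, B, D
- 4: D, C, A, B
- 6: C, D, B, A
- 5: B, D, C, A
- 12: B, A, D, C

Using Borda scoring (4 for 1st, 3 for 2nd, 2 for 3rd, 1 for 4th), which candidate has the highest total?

A: 5×4 + 4×3 + 6×4 + 4×2 + 6×1 + 5×1 + 12×3 = 111
B: 5×1 + 4×2 + 6×2 + 4×1 + 6×2 + 5×4 + 12×4 = 109
C: 5×2 + 4×4 + 6×3 + 4×3 + 6×4 + 5×2 + 12×1 = 102
D: 5×3 + 4×1 + 6×1 + 4×4 + 6×3 + 5×3 + 12×2 = 98

A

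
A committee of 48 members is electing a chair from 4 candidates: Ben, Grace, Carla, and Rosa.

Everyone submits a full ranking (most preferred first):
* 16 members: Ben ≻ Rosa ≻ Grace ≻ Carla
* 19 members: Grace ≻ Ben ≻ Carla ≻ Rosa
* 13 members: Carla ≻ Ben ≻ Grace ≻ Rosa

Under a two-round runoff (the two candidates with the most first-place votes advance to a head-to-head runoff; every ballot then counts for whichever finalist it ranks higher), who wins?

Round 1 first-place votes: Ben 16, Grace 19, Carla 13, Rosa 0. Grace and Ben advance.
Runoff: Grace is ranked above Ben on 19 ballots, Ben above Grace on 29.

Ben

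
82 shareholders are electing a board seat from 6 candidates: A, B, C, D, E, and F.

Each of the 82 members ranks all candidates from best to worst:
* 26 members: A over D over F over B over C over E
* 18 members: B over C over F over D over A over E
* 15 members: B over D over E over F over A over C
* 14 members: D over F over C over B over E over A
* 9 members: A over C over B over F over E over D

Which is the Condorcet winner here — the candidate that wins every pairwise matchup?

B

B vs A: 47–35
B vs C: 59–23
B vs D: 42–40
B vs E: 82–0
B vs F: 42–40
B beats every other candidate.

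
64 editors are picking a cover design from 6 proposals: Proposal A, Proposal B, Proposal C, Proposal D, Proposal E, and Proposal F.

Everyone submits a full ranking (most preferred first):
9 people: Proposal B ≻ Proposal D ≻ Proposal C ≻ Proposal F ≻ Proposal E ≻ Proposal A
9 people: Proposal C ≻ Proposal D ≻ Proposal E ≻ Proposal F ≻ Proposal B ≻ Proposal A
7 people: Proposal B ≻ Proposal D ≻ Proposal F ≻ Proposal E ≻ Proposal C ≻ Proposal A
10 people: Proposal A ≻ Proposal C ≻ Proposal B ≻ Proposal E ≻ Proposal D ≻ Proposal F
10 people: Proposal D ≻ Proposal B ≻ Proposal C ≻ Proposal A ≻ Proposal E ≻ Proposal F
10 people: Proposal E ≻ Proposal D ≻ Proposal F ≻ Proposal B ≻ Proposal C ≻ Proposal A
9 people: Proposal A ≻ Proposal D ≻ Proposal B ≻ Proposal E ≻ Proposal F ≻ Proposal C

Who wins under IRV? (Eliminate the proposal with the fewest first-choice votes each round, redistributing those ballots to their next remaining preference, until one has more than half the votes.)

Proposal D

Round 1: Proposal A 19, Proposal B 16, Proposal C 9, Proposal D 10, Proposal E 10, Proposal F 0. Proposal F eliminated.
Round 2: Proposal A 19, Proposal B 16, Proposal C 9, Proposal D 10, Proposal E 10. Proposal C eliminated.
Round 3: Proposal A 19, Proposal B 16, Proposal D 19, Proposal E 10. Proposal E eliminated.
Round 4: Proposal A 19, Proposal B 16, Proposal D 29. Proposal B eliminated.
Round 5: Proposal A 19, Proposal D 45. Proposal D has a majority (≥33).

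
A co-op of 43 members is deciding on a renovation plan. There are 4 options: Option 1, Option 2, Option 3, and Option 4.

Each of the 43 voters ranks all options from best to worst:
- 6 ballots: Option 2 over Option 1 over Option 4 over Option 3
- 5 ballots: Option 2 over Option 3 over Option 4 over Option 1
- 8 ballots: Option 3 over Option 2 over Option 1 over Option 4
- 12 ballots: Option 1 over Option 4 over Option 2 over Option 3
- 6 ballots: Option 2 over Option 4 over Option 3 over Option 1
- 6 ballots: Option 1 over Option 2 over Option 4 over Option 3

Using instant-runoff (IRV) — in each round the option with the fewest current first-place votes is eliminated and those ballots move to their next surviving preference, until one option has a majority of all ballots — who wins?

Round 1: Option 1 18, Option 2 17, Option 3 8, Option 4 0. Option 4 eliminated.
Round 2: Option 1 18, Option 2 17, Option 3 8. Option 3 eliminated.
Round 3: Option 1 18, Option 2 25. Option 2 has a majority (≥22).

Option 2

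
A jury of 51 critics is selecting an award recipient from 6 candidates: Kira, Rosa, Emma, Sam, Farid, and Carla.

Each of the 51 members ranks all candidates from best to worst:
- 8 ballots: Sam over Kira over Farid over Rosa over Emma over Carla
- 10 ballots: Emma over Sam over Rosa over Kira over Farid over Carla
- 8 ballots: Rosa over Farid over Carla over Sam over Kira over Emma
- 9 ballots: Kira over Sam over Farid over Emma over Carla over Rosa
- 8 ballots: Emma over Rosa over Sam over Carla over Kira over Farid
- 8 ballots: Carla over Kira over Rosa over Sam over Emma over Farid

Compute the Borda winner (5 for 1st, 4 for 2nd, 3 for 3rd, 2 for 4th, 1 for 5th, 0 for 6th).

Sam

Kira: 8×4 + 10×2 + 8×1 + 9×5 + 8×1 + 8×4 = 145
Rosa: 8×2 + 10×3 + 8×5 + 9×0 + 8×4 + 8×3 = 142
Emma: 8×1 + 10×5 + 8×0 + 9×2 + 8×5 + 8×1 = 124
Sam: 8×5 + 10×4 + 8×2 + 9×4 + 8×3 + 8×2 = 172
Farid: 8×3 + 10×1 + 8×4 + 9×3 + 8×0 + 8×0 = 93
Carla: 8×0 + 10×0 + 8×3 + 9×1 + 8×2 + 8×5 = 89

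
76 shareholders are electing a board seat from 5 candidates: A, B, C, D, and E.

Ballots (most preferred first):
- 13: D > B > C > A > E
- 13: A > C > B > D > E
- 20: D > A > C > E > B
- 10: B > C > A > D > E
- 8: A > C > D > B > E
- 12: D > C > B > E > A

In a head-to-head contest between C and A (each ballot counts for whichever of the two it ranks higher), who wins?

A

C is ranked above A on 35 ballots; A above C on 41.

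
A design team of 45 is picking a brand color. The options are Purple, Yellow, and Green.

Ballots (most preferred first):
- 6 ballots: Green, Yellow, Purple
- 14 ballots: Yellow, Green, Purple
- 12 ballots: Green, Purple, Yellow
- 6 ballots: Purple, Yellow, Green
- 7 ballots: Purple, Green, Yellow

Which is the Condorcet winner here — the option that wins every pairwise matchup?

Green

Green vs Purple: 32–13
Green vs Yellow: 25–20
Green beats every other option.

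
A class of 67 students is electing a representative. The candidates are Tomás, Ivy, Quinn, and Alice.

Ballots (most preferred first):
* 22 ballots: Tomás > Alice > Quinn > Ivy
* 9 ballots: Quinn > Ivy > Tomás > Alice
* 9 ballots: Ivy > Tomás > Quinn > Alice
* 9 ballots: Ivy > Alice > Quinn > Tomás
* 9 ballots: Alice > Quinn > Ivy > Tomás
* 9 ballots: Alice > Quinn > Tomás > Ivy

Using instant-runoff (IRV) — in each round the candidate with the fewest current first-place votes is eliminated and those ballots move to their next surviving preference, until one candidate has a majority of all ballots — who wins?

Ivy

Round 1: Tomás 22, Ivy 18, Quinn 9, Alice 18. Quinn eliminated.
Round 2: Tomás 22, Ivy 27, Alice 18. Alice eliminated.
Round 3: Tomás 31, Ivy 36. Ivy has a majority (≥34).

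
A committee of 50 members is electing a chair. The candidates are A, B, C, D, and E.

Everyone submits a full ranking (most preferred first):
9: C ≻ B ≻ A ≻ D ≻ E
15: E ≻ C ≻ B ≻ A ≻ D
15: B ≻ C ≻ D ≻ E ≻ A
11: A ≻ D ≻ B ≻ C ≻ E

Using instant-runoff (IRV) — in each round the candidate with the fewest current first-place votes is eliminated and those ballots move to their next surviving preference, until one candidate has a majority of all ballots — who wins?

B

Round 1: A 11, B 15, C 9, D 0, E 15. D eliminated.
Round 2: A 11, B 15, C 9, E 15. C eliminated.
Round 3: A 11, B 24, E 15. A eliminated.
Round 4: B 35, E 15. B has a majority (≥26).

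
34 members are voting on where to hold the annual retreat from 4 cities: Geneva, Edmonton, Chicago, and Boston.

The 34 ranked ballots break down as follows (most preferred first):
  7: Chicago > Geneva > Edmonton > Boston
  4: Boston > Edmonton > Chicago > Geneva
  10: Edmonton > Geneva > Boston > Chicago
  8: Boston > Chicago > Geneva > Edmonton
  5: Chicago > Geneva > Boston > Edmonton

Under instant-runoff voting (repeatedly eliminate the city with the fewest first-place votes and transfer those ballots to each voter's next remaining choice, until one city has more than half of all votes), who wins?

Round 1: Geneva 0, Edmonton 10, Chicago 12, Boston 12. Geneva eliminated.
Round 2: Edmonton 10, Chicago 12, Boston 12. Edmonton eliminated.
Round 3: Chicago 12, Boston 22. Boston has a majority (≥18).

Boston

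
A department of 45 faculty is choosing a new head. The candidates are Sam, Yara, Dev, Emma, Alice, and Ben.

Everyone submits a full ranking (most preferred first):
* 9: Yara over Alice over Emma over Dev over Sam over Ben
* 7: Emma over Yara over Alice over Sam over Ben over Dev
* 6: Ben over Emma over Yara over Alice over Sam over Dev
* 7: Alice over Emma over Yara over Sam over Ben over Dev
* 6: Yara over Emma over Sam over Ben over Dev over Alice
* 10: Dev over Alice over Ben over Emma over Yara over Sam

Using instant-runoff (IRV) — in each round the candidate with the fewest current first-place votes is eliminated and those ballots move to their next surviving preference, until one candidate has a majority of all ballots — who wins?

Round 1: Sam 0, Yara 15, Dev 10, Emma 7, Alice 7, Ben 6. Sam eliminated.
Round 2: Yara 15, Dev 10, Emma 7, Alice 7, Ben 6. Ben eliminated.
Round 3: Yara 15, Dev 10, Emma 13, Alice 7. Alice eliminated.
Round 4: Yara 15, Dev 10, Emma 20. Dev eliminated.
Round 5: Yara 15, Emma 30. Emma has a majority (≥23).

Emma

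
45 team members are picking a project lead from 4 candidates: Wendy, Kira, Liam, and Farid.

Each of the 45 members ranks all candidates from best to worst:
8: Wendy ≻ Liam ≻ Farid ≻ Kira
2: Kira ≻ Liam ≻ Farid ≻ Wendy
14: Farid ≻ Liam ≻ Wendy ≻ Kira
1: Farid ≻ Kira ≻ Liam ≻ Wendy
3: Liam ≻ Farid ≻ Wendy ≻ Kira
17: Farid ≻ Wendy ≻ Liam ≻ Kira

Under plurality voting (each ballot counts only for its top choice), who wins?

Farid

First-place votes: Wendy 8, Kira 2, Liam 3, Farid 32.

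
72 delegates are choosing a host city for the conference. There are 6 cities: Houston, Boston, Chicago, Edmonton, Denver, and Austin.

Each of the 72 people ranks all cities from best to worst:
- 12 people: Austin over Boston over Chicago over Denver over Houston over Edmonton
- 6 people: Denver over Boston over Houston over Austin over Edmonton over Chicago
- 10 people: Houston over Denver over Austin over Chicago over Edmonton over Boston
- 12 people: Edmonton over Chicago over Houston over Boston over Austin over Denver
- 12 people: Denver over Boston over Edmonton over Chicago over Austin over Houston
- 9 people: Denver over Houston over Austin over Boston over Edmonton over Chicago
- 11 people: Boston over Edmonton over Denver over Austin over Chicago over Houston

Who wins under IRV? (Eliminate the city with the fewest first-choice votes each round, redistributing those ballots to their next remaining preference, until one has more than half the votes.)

Denver

Round 1: Houston 10, Boston 11, Chicago 0, Edmonton 12, Denver 27, Austin 12. Chicago eliminated.
Round 2: Houston 10, Boston 11, Edmonton 12, Denver 27, Austin 12. Houston eliminated.
Round 3: Boston 11, Edmonton 12, Denver 37, Austin 12. Denver has a majority (≥37).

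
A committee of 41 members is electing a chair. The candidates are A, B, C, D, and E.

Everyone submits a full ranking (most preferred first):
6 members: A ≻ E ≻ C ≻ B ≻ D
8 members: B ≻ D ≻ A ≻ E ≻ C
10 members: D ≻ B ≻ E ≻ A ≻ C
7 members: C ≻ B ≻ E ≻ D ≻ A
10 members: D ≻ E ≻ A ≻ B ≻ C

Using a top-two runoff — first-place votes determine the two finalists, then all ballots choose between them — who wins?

B

Round 1 first-place votes: A 6, B 8, C 7, D 20, E 0. D and B advance.
Runoff: D is ranked above B on 20 ballots, B above D on 21.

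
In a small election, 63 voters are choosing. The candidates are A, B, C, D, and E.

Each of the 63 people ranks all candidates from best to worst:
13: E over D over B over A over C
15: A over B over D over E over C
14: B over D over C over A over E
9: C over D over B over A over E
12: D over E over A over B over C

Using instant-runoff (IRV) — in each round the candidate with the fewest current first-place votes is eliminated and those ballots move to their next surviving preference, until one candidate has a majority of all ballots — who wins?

D

Round 1: A 15, B 14, C 9, D 12, E 13. C eliminated.
Round 2: A 15, B 14, D 21, E 13. E eliminated.
Round 3: A 15, B 14, D 34. D has a majority (≥32).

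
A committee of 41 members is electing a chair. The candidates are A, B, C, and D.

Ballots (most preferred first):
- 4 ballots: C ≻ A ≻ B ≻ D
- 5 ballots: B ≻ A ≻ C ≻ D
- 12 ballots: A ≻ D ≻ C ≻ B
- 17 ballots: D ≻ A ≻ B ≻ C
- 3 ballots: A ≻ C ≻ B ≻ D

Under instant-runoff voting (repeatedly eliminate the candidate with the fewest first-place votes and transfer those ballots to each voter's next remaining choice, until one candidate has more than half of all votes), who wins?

Round 1: A 15, B 5, C 4, D 17. C eliminated.
Round 2: A 19, B 5, D 17. B eliminated.
Round 3: A 24, D 17. A has a majority (≥21).

A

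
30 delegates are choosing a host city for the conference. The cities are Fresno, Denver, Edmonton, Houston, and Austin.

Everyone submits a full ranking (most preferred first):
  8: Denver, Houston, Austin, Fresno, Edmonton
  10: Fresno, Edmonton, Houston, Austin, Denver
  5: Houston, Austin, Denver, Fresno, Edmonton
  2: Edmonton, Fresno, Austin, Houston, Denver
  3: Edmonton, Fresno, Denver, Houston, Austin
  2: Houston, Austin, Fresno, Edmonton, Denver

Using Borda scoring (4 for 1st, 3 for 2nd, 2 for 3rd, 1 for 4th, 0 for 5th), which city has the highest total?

Houston

Fresno: 8×1 + 10×4 + 5×1 + 2×3 + 3×3 + 2×2 = 72
Denver: 8×4 + 10×0 + 5×2 + 2×0 + 3×2 + 2×0 = 48
Edmonton: 8×0 + 10×3 + 5×0 + 2×4 + 3×4 + 2×1 = 52
Houston: 8×3 + 10×2 + 5×4 + 2×1 + 3×1 + 2×4 = 77
Austin: 8×2 + 10×1 + 5×3 + 2×2 + 3×0 + 2×3 = 51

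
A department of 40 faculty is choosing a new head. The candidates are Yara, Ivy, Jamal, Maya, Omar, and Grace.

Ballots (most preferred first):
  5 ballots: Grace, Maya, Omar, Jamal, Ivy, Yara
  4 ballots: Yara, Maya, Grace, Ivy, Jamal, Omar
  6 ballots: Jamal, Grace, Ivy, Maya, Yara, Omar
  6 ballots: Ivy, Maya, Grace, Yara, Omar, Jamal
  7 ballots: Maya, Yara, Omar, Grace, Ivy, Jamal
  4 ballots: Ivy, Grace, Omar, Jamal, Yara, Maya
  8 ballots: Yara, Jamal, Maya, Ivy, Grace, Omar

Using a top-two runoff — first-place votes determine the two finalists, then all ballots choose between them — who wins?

Round 1 first-place votes: Yara 12, Ivy 10, Jamal 6, Maya 7, Omar 0, Grace 5. Yara and Ivy advance.
Runoff: Yara is ranked above Ivy on 19 ballots, Ivy above Yara on 21.

Ivy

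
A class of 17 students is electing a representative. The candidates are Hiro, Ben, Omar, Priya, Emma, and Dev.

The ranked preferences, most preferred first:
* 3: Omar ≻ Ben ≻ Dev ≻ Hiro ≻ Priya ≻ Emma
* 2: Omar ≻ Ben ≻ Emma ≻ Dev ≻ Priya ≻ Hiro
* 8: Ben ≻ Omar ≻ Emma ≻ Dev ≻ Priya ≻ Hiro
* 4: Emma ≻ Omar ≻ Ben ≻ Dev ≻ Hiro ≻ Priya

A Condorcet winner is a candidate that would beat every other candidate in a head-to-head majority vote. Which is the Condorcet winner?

Omar

Omar vs Hiro: 17–0
Omar vs Ben: 9–8
Omar vs Priya: 17–0
Omar vs Emma: 13–4
Omar vs Dev: 17–0
Omar beats every other candidate.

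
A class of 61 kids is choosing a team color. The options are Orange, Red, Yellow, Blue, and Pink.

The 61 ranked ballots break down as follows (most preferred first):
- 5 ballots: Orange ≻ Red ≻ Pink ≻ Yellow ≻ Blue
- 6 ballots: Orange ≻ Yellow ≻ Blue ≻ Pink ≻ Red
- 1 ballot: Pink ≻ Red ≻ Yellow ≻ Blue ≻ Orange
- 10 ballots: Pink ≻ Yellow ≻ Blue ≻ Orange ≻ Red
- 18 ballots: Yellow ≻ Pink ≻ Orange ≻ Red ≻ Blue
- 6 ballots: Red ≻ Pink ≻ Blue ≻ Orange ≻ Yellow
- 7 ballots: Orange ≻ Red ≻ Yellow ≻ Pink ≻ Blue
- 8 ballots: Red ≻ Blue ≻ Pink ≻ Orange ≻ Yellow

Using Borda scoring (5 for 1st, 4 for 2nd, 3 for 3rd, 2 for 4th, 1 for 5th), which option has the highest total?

Pink

Orange: 5×5 + 6×5 + 1×1 + 10×2 + 18×3 + 6×2 + 7×5 + 8×2 = 193
Red: 5×4 + 6×1 + 1×4 + 10×1 + 18×2 + 6×5 + 7×4 + 8×5 = 174
Yellow: 5×2 + 6×4 + 1×3 + 10×4 + 18×5 + 6×1 + 7×3 + 8×1 = 202
Blue: 5×1 + 6×3 + 1×2 + 10×3 + 18×1 + 6×3 + 7×1 + 8×4 = 130
Pink: 5×3 + 6×2 + 1×5 + 10×5 + 18×4 + 6×4 + 7×2 + 8×3 = 216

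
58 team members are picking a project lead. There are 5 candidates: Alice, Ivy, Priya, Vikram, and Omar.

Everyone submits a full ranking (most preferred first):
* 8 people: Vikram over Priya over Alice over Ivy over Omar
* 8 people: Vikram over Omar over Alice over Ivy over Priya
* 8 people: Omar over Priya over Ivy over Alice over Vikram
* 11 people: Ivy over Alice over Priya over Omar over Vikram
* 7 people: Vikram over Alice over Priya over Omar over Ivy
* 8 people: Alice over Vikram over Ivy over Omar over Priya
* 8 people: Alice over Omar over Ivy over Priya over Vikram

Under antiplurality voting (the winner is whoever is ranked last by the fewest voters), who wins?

Alice

Last-place votes: Alice 0, Ivy 7, Priya 16, Vikram 27, Omar 8.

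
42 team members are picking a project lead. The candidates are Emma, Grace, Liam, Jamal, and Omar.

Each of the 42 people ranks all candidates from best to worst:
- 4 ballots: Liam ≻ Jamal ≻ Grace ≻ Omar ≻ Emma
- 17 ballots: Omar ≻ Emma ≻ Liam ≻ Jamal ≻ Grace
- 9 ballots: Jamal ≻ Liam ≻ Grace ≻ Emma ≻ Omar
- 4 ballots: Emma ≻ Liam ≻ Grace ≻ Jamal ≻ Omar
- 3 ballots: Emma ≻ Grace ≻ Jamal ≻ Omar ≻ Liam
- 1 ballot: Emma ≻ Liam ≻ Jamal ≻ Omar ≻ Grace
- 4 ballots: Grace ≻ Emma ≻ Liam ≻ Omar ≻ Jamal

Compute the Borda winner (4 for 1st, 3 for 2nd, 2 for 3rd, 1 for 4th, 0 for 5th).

Emma

Emma: 4×0 + 17×3 + 9×1 + 4×4 + 3×4 + 1×4 + 4×3 = 104
Grace: 4×2 + 17×0 + 9×2 + 4×2 + 3×3 + 1×0 + 4×4 = 59
Liam: 4×4 + 17×2 + 9×3 + 4×3 + 3×0 + 1×3 + 4×2 = 100
Jamal: 4×3 + 17×1 + 9×4 + 4×1 + 3×2 + 1×2 + 4×0 = 77
Omar: 4×1 + 17×4 + 9×0 + 4×0 + 3×1 + 1×1 + 4×1 = 80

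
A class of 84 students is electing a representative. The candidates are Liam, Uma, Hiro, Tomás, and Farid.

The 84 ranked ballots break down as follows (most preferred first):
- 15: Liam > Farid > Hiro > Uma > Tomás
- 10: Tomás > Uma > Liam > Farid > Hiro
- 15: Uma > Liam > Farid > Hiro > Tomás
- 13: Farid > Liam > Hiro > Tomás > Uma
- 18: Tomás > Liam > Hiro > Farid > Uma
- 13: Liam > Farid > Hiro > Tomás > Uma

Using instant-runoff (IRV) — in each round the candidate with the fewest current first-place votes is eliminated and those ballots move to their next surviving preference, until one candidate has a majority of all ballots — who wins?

Round 1: Liam 28, Uma 15, Hiro 0, Tomás 28, Farid 13. Hiro eliminated.
Round 2: Liam 28, Uma 15, Tomás 28, Farid 13. Farid eliminated.
Round 3: Liam 41, Uma 15, Tomás 28. Uma eliminated.
Round 4: Liam 56, Tomás 28. Liam has a majority (≥43).

Liam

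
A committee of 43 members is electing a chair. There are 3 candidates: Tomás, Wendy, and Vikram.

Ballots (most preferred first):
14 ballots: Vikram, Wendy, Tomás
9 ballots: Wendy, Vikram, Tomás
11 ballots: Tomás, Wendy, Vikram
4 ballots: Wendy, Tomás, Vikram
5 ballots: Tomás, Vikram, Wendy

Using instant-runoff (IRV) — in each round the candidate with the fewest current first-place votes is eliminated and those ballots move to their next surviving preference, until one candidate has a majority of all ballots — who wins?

Round 1: Tomás 16, Wendy 13, Vikram 14. Wendy eliminated.
Round 2: Tomás 20, Vikram 23. Vikram has a majority (≥22).

Vikram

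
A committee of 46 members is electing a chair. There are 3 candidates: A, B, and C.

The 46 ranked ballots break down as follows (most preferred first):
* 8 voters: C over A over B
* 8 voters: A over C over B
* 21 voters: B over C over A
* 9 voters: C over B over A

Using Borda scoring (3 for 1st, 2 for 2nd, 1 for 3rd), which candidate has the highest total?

A: 8×2 + 8×3 + 21×1 + 9×1 = 70
B: 8×1 + 8×1 + 21×3 + 9×2 = 97
C: 8×3 + 8×2 + 21×2 + 9×3 = 109

C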